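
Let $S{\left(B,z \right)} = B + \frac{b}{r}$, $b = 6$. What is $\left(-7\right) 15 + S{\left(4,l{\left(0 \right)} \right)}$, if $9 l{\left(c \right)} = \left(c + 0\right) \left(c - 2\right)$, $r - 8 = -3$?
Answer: $- \frac{499}{5} \approx -99.8$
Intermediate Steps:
$r = 5$ ($r = 8 - 3 = 5$)
$l{\left(c \right)} = \frac{c \left(-2 + c\right)}{9}$ ($l{\left(c \right)} = \frac{\left(c + 0\right) \left(c - 2\right)}{9} = \frac{c \left(-2 + c\right)}{9}$)
$S{\left(B,z \right)} = \frac{6}{5} + B$ ($S{\left(B,z \right)} = B + \frac{6}{5} = \frac{6}{5} + B$)
$\left(-7\right) 15 + S{\left(4,l{\left(0 \right)} \right)} = \left(-7\right) 15 + \left(\frac{6}{5} + 4\right) = -105 + \frac{26}{5} = - \frac{499}{5}$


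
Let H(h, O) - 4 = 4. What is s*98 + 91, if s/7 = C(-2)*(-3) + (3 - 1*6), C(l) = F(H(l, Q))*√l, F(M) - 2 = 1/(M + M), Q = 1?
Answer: -1967 - 33957*I*√2/8 ≈ -1967.0 - 6002.8*I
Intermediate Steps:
H(h, O) = 8 (H(h, O) = 4 + 4 = 8)
F(M) = 2 + 1/(2*M) (F(M) = 2 + 1/(M + M) = 2 + 1/(2*M))
C(l) = 33*√l/16 (C(l) = (2 + (½)/8)*√l = (2 + (½)*(⅛))*√l = (2 + 1/16)*√l = 33*√l/16)
s = -21 - 693*I*√2/16 (s = 7*((33*√(-2)/16)*(-3) + (3 - 1*6)) = 7*((33*(I*√2)/16)*(-3) + (3 - 6)) = 7*((33*I*√2/16)*(-3) - 3) = 7*(-99*I*√2/16 - 3) = 7*(-3 - 99*I*√2/16) = -21 - 693*I*√2/16 ≈ -21.0 - 61.253*I)
s*98 + 91 = (-21 - 693*I*√2/16)*98 + 91 = (-2058 - 33957*I*√2/8) + 91 = -1967 - 33957*I*√2/8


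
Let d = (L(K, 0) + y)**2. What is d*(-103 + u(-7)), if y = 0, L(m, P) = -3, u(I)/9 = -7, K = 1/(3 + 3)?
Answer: -1494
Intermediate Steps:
K = 1/6 ≈ 0.16667
u(I) = -63 (u(I) = 9*(-7) = -63)
d = 9 (d = (-3 + 0)**2 = (-3)**2 = 9)
d*(-103 + u(-7)) = 9*(-103 - 63) = 9*(-166) = -1494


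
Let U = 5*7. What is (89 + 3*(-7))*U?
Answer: 2380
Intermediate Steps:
U = 35
(89 + 3*(-7))*U = (89 + 3*(-7))*35 = (89 - 21)*35 = 68*35 = 2380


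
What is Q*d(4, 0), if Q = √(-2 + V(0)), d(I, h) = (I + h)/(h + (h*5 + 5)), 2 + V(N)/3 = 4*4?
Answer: 8*√10/5 ≈ 5.0596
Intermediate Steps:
V(N) = 42 (V(N) = -6 + 3*(4*4) = -6 + 3*16 = -6 + 48 = 42)
d(I, h) = (I + h)/(5 + 6*h) (d(I, h) = (I + h)/(h + (5*h + 5)) = (I + h)/(h + (5 + 5*h)) = (I + h)/(5 + 6*h))
Q = 2*√10 (Q = √(-2 + 42) = √40 = 2*√10 ≈ 6.3246)
Q*d(4, 0) = (2*√10)*((4 + 0)/(5 + 6*0)) = (2*√10)*(4/(5 + 0)) = (2*√10)*(4/5) = (2*√10)*((⅕)*4) = (2*√10)*(⅘) = 8*√10/5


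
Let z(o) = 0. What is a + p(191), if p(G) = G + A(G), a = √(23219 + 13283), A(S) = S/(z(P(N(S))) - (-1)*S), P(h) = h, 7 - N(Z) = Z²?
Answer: 192 + √36502 ≈ 383.06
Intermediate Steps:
N(Z) = 7 - Z²
A(S) = 1 (A(S) = S/(0 - (-1)*S) = S/(0 + S) = S/S = 1)
a = √36502 ≈ 191.05
p(G) = 1 + G (p(G) = G + 1 = 1 + G)
a + p(191) = √36502 + (1 + 191) = √36502 + 192 = 192 + √36502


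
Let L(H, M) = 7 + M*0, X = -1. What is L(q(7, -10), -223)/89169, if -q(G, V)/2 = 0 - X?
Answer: 7/89169 ≈ 7.8503e-5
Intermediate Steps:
q(G, V) = -2 (q(G, V) = -2*(0 - 1*(-1)) = -2*(0 + 1) = -2*1 = -2)
L(H, M) = 7 (L(H, M) = 7 + 0 = 7)
L(q(7, -10), -223)/89169 = 7/89169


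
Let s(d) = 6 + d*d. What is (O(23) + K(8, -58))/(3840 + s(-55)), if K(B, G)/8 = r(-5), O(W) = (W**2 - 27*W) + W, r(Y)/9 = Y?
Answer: -429/6871 ≈ -0.062436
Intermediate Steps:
r(Y) = 9*Y
O(W) = W**2 - 26*W
K(B, G) = -360 (K(B, G) = 8*(9*(-5)) = 8*(-45) = -360)
s(d) = 6 + d**2
(O(23) + K(8, -58))/(3840 + s(-55)) = (23*(-26 + 23) - 360)/(3840 + (6 + (-55)**2)) = (23*(-3) - 360)/(3840 + (6 + 3025)) = (-69 - 360)/(3840 + 3031) = -429/6871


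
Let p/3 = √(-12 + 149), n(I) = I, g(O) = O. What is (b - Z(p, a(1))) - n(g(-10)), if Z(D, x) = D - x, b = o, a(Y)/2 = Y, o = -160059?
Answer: -160047 - 3*√137 ≈ -1.6008e+5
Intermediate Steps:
a(Y) = 2*Y
b = -160059
p = 3*√137 (p = 3*√(-12 + 149) = 3*√137 ≈ 35.114)
(b - Z(p, a(1))) - n(g(-10)) = (-160059 - (3*√137 - 2)) - 1*(-10) = (-160059 - (3*√137 - 1*2)) + 10 = (-160059 - (3*√137 - 2)) + 10 = (-160059 - (-2 + 3*√137)) + 10 = (-160059 + (2 - 3*√137)) + 10 = (-160057 - 3*√137) + 10 = -160047 - 3*√137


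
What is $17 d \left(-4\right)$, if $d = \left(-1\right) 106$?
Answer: $7208$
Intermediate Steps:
$d = -106$
$17 d \left(-4\right) = 17 \left(-106\right) \left(-4\right) = \left(-1802\right) \left(-4\right) = 7208$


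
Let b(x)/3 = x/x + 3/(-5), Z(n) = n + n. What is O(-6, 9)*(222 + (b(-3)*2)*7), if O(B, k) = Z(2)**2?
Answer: 19104/5 ≈ 3820.8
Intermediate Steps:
Z(n) = 2*n
b(x) = 6/5 (b(x) = 3*(x/x + 3/(-5)) = 3*(1 + 3*(-1/5)) = 3*(1 - 3/5) = 3*(2/5) = 6/5)
O(B, k) = 16 (O(B, k) = (2*2)**2 = 4**2 = 16)
O(-6, 9)*(222 + (b(-3)*2)*7) = 16*(222 + ((6/5)*2)*7) = 16*(222 + (12/5)*7) = 16*(222 + 84/5) = 16*(1194/5) = 19104/5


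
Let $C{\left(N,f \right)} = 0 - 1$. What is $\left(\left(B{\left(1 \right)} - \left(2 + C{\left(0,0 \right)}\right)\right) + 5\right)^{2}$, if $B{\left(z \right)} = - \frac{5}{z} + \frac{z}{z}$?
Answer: $0$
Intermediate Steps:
$C{\left(N,f \right)} = -1$ ($C{\left(N,f \right)} = 0 - 1 = -1$)
$B{\left(z \right)} = 1 - \frac{5}{z}$ ($B{\left(z \right)} = - \frac{5}{z} + 1 = 1 - \frac{5}{z}$)
$\left(\left(B{\left(1 \right)} - \left(2 + C{\left(0,0 \right)}\right)\right) + 5\right)^{2} = \left(\left(\frac{-5 + 1}{1} - 1\right) + 5\right)^{2} = \left(\left(1 \left(-4\right) + \left(-2 + 1\right)\right) + 5\right)^{2} = \left(\left(-4 - 1\right) + 5\right)^{2} = \left(-5 + 5\right)^{2} = 0^{2} = 0$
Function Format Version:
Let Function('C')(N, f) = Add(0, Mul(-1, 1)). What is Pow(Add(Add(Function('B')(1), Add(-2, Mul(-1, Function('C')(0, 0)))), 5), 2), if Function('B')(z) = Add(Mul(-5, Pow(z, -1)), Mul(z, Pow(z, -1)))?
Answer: 0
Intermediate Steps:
Function('C')(N, f) = -1 (Function('C')(N, f) = Add(0, -1) = -1)
Function('B')(z) = Add(1, Mul(-5, Pow(z, -1))) (Function('B')(z) = Add(Mul(-5, Pow(z, -1)), 1) = Add(1, Mul(-5, Pow(z, -1))))
Pow(Add(Add(Function('B')(1), Add(-2, Mul(-1, Function('C')(0, 0)))), 5), 2) = Pow(Add(Add(Mul(Pow(1, -1), Add(-5, 1)), Add(-2, Mul(-1, -1))), 5), 2) = Pow(Add(Add(Mul(1, -4), Add(-2, 1)), 5), 2) = Pow(Add(Add(-4, -1), 5), 2) = Pow(Add(-5, 5), 2) = Pow(0, 2) = 0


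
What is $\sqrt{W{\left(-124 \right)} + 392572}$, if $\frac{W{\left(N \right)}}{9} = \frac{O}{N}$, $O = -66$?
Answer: $\frac{\sqrt{1509065182}}{62} \approx 626.56$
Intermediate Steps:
$W{\left(N \right)} = - \frac{594}{N}$ ($W{\left(N \right)} = 9 \left(- \frac{66}{N}\right) = - \frac{594}{N}$)
$\sqrt{W{\left(-124 \right)} + 392572} = \sqrt{- \frac{594}{-124} + 392572} = \sqrt{\left(-594\right) \left(- \frac{1}{124}\right) + 392572} = \sqrt{\frac{297}{62} + 392572} = \sqrt{\frac{24339761}{62}} = \frac{\sqrt{1509065182}}{62}$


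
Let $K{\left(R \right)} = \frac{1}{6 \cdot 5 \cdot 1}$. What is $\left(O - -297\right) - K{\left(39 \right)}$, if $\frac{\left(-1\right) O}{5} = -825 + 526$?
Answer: $\frac{53759}{30} \approx 1792.0$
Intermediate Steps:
$O = 1495$ ($O = - 5 \left(-825 + 526\right) = \left(-5\right) \left(-299\right) = 1495$)
$K{\left(R \right)} = \frac{1}{30}$ ($K{\left(R \right)} = \frac{1}{30 \cdot 1} = \frac{1}{30}$)
$\left(O - -297\right) - K{\left(39 \right)} = \left(1495 - -297\right) - \frac{1}{30} = \left(1495 + 297\right) - \frac{1}{30} = 1792 - \frac{1}{30} = \frac{53759}{30}$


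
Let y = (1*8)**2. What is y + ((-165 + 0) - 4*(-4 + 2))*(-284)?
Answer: 44652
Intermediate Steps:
y = 64 (y = 8**2 = 64)
y + ((-165 + 0) - 4*(-4 + 2))*(-284) = 64 + ((-165 + 0) - 4*(-4 + 2))*(-284) = 64 + (-165 - 4*(-2))*(-284) = 64 + (-165 + 8)*(-284) = 64 - 157*(-284) = 64 + 44588 = 44652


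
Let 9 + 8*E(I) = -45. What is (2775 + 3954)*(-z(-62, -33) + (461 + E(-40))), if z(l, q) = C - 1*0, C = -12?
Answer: 12549585/4 ≈ 3.1374e+6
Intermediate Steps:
z(l, q) = -12 (z(l, q) = -12 - 1*0 = -12 + 0 = -12)
E(I) = -27/4 (E(I) = -9/8 + (⅛)*(-45) = -9/8 - 45/8 = -27/4)
(2775 + 3954)*(-z(-62, -33) + (461 + E(-40))) = (2775 + 3954)*(-1*(-12) + (461 - 27/4)) = 6729*(12 + 1817/4) = 6729*(1865/4) = 12549585/4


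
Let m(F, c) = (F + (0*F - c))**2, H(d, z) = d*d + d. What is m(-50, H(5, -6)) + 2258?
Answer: 8658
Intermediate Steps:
H(d, z) = d + d**2 (H(d, z) = d**2 + d = d + d**2)
m(F, c) = (F - c)**2 (m(F, c) = (F + (0 - c))**2 = (F - c)**2)
m(-50, H(5, -6)) + 2258 = (-50 - 5*(1 + 5))**2 + 2258 = (-50 - 5*6)**2 + 2258 = (-50 - 1*30)**2 + 2258 = (-50 - 30)**2 + 2258 = (-80)**2 + 2258 = 6400 + 2258 = 8658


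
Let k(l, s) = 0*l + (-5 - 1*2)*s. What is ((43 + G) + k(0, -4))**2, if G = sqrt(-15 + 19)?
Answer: 5329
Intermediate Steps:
k(l, s) = -7*s (k(l, s) = 0 + (-5 - 2)*s = 0 - 7*s = -7*s)
G = 2 (G = sqrt(4) = 2)
((43 + G) + k(0, -4))**2 = ((43 + 2) - 7*(-4))**2 = (45 + 28)**2 = 73**2 = 5329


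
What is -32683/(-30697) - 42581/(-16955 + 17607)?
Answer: -1285799641/20014444 ≈ -64.244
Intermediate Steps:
-32683/(-30697) - 42581/(-16955 + 17607) = -32683*(-1/30697) - 42581/652 = 32683/30697 - 42581*1/652 = 32683/30697 - 42581/652 = -1285799641/20014444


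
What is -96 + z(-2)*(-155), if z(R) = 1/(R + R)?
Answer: -229/4 ≈ -57.250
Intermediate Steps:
z(R) = 1/(2*R)
-96 + z(-2)*(-155) = -96 + ((½)/(-2))*(-155) = -96 + ((½)*(-½))*(-155) = -96 - ¼*(-155) = -96 + 155/4 = -229/4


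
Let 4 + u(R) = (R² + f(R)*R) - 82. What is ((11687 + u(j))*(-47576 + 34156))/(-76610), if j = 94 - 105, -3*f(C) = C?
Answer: 288530/141 ≈ 2046.3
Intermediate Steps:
f(C) = -C/3
j = -11
u(R) = -86 + 2*R²/3 (u(R) = -4 + ((R² + (-R/3)*R) - 82) = -4 + ((R² - R²/3) - 82) = -4 + (2*R²/3 - 82) = -4 + (-82 + 2*R²/3) = -86 + 2*R²/3)
((11687 + u(j))*(-47576 + 34156))/(-76610) = ((11687 + (-86 + (⅔)*(-11)²))*(-47576 + 34156))/(-76610) = ((11687 + (-86 + (⅔)*121))*(-13420))*(-1/76610) = ((11687 + (-86 + 242/3))*(-13420))*(-1/76610) = ((11687 - 16/3)*(-13420))*(-1/76610) = ((35045/3)*(-13420))*(-1/76610) = -470303900/3*(-1/76610) = 288530/141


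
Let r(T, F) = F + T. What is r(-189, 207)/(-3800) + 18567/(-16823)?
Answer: -35428707/31963700 ≈ -1.1084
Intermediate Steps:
r(-189, 207)/(-3800) + 18567/(-16823) = (207 - 189)/(-3800) + 18567/(-16823) = 18*(-1/3800) + 18567*(-1/16823) = -9/1900 - 18567/16823 = -35428707/31963700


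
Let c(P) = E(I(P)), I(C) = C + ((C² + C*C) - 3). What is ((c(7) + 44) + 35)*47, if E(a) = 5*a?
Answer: 27683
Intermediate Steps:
I(C) = -3 + C + 2*C² (I(C) = C + ((C² + C²) - 3) = C + (2*C² - 3) = C + (-3 + 2*C²) = -3 + C + 2*C²)
c(P) = -15 + 5*P + 10*P² (c(P) = 5*(-3 + P + 2*P²) = -15 + 5*P + 10*P²)
((c(7) + 44) + 35)*47 = (((-15 + 5*7 + 10*7²) + 44) + 35)*47 = (((-15 + 35 + 10*49) + 44) + 35)*47 = (((-15 + 35 + 490) + 44) + 35)*47 = ((510 + 44) + 35)*47 = (554 + 35)*47 = 589*47 = 27683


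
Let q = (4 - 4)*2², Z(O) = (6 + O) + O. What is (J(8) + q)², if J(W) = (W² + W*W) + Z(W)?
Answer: 22500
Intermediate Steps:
Z(O) = 6 + 2*O
q = 0 (q = 0*4 = 0)
J(W) = 6 + 2*W + 2*W² (J(W) = (W² + W*W) + (6 + 2*W) = (W² + W²) + (6 + 2*W) = 2*W² + (6 + 2*W) = 6 + 2*W + 2*W²)
(J(8) + q)² = ((6 + 2*8 + 2*8²) + 0)² = ((6 + 16 + 2*64) + 0)² = ((6 + 16 + 128) + 0)² = (150 + 0)² = 150² = 22500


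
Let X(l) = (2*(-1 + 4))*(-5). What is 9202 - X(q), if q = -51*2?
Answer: 9232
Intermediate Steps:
q = -102
X(l) = -30 (X(l) = (2*3)*(-5) = 6*(-5) = -30)
9202 - X(q) = 9202 - 1*(-30) = 9202 + 30 = 9232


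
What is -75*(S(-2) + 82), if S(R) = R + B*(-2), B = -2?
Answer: -6300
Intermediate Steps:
S(R) = 4 + R (S(R) = R - 2*(-2) = R + 4 = 4 + R)
-75*(S(-2) + 82) = -75*((4 - 2) + 82) = -75*(2 + 82) = -75*84 = -6300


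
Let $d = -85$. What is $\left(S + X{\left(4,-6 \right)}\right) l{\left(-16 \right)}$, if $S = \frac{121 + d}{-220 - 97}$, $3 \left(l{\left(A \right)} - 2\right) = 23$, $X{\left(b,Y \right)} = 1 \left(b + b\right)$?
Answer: $\frac{72500}{951} \approx 76.236$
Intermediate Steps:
$X{\left(b,Y \right)} = 2 b$ ($X{\left(b,Y \right)} = 1 \cdot 2 b = 2 b$)
$l{\left(A \right)} = \frac{29}{3}$ ($l{\left(A \right)} = 2 + \frac{1}{3} \cdot 23 = 2 + \frac{23}{3} = \frac{29}{3}$)
$S = - \frac{36}{317}$ ($S = \frac{121 - 85}{-220 - 97} = \frac{36}{-317} = 36 \left(- \frac{1}{317}\right) = - \frac{36}{317} \approx -0.11356$)
$\left(S + X{\left(4,-6 \right)}\right) l{\left(-16 \right)} = \left(- \frac{36}{317} + 2 \cdot 4\right) \frac{29}{3} = \left(- \frac{36}{317} + 8\right) \frac{29}{3} = \frac{2500}{317} \cdot \frac{29}{3} = \frac{72500}{951}$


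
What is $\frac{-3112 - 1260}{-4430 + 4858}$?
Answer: $- \frac{1093}{107} \approx -10.215$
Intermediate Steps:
$\frac{-3112 - 1260}{-4430 + 4858} = - \frac{4372}{428} = \left(-4372\right) \frac{1}{428} = - \frac{1093}{107}$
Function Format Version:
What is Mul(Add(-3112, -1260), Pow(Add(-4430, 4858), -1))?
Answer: Rational(-1093, 107) ≈ -10.215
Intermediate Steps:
Mul(Add(-3112, -1260), Pow(Add(-4430, 4858), -1)) = Mul(-4372, Pow(428, -1)) = Mul(-4372, Rational(1, 428)) = Rational(-1093, 107)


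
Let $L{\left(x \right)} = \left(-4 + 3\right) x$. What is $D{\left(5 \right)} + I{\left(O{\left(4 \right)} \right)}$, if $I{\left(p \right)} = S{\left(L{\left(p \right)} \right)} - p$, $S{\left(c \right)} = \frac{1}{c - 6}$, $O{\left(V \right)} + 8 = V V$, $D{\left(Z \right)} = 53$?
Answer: $\frac{629}{14} \approx 44.929$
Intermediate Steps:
$L{\left(x \right)} = - x$
$O{\left(V \right)} = -8 + V^{2}$ ($O{\left(V \right)} = -8 + V V = -8 + V^{2}$)
$S{\left(c \right)} = \frac{1}{-6 + c}$
$I{\left(p \right)} = \frac{1}{-6 - p} - p$
$D{\left(5 \right)} + I{\left(O{\left(4 \right)} \right)} = 53 + \frac{-1 - \left(-8 + 4^{2}\right) \left(6 - \left(8 - 4^{2}\right)\right)}{6 - \left(8 - 4^{2}\right)} = 53 + \frac{-1 - \left(-8 + 16\right) \left(6 + \left(-8 + 16\right)\right)}{6 + \left(-8 + 16\right)} = 53 + \frac{-1 - 8 \left(6 + 8\right)}{6 + 8} = 53 + \frac{-1 - 8 \cdot 14}{14} = 53 + \frac{-1 - 112}{14} = 53 + \frac{1}{14} \left(-113\right) = 53 - \frac{113}{14} = \frac{629}{14}$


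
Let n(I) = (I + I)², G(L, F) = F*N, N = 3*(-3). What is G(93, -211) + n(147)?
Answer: 88335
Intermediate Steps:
N = -9
G(L, F) = -9*F (G(L, F) = F*(-9) = -9*F)
n(I) = 4*I² (n(I) = (2*I)² = 4*I²)
G(93, -211) + n(147) = -9*(-211) + 4*147² = 1899 + 4*21609 = 1899 + 86436 = 88335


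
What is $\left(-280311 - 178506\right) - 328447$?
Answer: $-787264$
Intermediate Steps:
$\left(-280311 - 178506\right) - 328447 = -458817 - 328447 = -787264$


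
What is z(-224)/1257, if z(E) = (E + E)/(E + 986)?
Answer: -224/478917 ≈ -0.00046772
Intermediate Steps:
z(E) = 2*E/(986 + E) (z(E) = (2*E)/(986 + E) = 2*E/(986 + E))
z(-224)/1257 = (2*(-224)/(986 - 224))/1257 = (2*(-224)/762)*(1/1257) = (2*(-224)*(1/762))*(1/1257) = -224/381*1/1257 = -224/478917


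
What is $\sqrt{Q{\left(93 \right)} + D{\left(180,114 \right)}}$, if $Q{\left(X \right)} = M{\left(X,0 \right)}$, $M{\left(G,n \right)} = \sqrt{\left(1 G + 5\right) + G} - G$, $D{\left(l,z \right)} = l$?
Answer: $\sqrt{87 + \sqrt{191}} \approx 10.041$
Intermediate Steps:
$M{\left(G,n \right)} = \sqrt{5 + 2 G} - G$ ($M{\left(G,n \right)} = \sqrt{\left(G + 5\right) + G} - G = \sqrt{\left(5 + G\right) + G} - G = \sqrt{5 + 2 G} - G$)
$Q{\left(X \right)} = \sqrt{5 + 2 X} - X$
$\sqrt{Q{\left(93 \right)} + D{\left(180,114 \right)}} = \sqrt{\left(\sqrt{5 + 2 \cdot 93} - 93\right) + 180} = \sqrt{\left(\sqrt{5 + 186} - 93\right) + 180} = \sqrt{\left(\sqrt{191} - 93\right) + 180} = \sqrt{\left(-93 + \sqrt{191}\right) + 180} = \sqrt{87 + \sqrt{191}}$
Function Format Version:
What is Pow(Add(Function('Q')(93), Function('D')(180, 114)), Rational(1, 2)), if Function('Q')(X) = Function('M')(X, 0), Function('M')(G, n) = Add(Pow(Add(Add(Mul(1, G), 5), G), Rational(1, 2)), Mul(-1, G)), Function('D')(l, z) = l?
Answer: Pow(Add(87, Pow(191, Rational(1, 2))), Rational(1, 2)) ≈ 10.041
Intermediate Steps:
Function('M')(G, n) = Add(Pow(Add(5, Mul(2, G)), Rational(1, 2)), Mul(-1, G)) (Function('M')(G, n) = Add(Pow(Add(Add(G, 5), G), Rational(1, 2)), Mul(-1, G)) = Add(Pow(Add(Add(5, G), G), Rational(1, 2)), Mul(-1, G)) = Add(Pow(Add(5, Mul(2, G)), Rational(1, 2)), Mul(-1, G)))
Function('Q')(X) = Add(Pow(Add(5, Mul(2, X)), Rational(1, 2)), Mul(-1, X))
Pow(Add(Function('Q')(93), Function('D')(180, 114)), Rational(1, 2)) = Pow(Add(Add(Pow(Add(5, Mul(2, 93)), Rational(1, 2)), Mul(-1, 93)), 180), Rational(1, 2)) = Pow(Add(Add(Pow(Add(5, 186), Rational(1, 2)), -93), 180), Rational(1, 2)) = Pow(Add(Add(Pow(191, Rational(1, 2)), -93), 180), Rational(1, 2)) = Pow(Add(Add(-93, Pow(191, Rational(1, 2))), 180), Rational(1, 2)) = Pow(Add(87, Pow(191, Rational(1, 2))), Rational(1, 2))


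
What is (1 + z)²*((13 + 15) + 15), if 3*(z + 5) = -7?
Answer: 15523/9 ≈ 1724.8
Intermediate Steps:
z = -22/3 (z = -5 + (⅓)*(-7) = -5 - 7/3 = -22/3 ≈ -7.3333)
(1 + z)²*((13 + 15) + 15) = (1 - 22/3)²*((13 + 15) + 15) = (-19/3)²*(28 + 15) = (361/9)*43 = 15523/9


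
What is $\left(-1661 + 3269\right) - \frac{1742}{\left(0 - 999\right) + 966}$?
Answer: $\frac{54806}{33} \approx 1660.8$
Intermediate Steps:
$\left(-1661 + 3269\right) - \frac{1742}{\left(0 - 999\right) + 966} = 1608 - \frac{1742}{-999 + 966} = 1608 - \frac{1742}{-33} = 1608 - - \frac{1742}{33} = 1608 + \frac{1742}{33} = \frac{54806}{33}$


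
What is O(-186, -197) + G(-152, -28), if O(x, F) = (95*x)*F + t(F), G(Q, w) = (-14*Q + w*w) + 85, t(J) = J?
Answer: 3483790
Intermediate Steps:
G(Q, w) = 85 + w² - 14*Q (G(Q, w) = (-14*Q + w²) + 85 = (w² - 14*Q) + 85 = 85 + w² - 14*Q)
O(x, F) = F + 95*F*x (O(x, F) = (95*x)*F + F = 95*F*x + F = F + 95*F*x)
O(-186, -197) + G(-152, -28) = -197*(1 + 95*(-186)) + (85 + (-28)² - 14*(-152)) = -197*(1 - 17670) + (85 + 784 + 2128) = -197*(-17669) + 2997 = 3480793 + 2997 = 3483790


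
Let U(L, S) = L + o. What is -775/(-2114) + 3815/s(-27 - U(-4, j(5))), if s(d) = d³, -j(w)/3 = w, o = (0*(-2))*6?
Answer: 1364515/25721038 ≈ 0.053051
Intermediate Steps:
o = 0 (o = 0*6 = 0)
j(w) = -3*w
U(L, S) = L (U(L, S) = L + 0 = L)
-775/(-2114) + 3815/s(-27 - U(-4, j(5))) = -775/(-2114) + 3815/((-27 - 1*(-4))³) = -775*(-1/2114) + 3815/((-27 + 4)³) = 775/2114 + 3815/((-23)³) = 775/2114 + 3815/(-12167) = 775/2114 + 3815*(-1/12167) = 775/2114 - 3815/12167 = 1364515/25721038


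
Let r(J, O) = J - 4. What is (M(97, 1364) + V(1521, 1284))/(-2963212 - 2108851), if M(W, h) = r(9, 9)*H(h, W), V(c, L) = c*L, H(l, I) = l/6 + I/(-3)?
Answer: -1953939/5072063 ≈ -0.38524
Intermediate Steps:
r(J, O) = -4 + J
H(l, I) = -I/3 + l/6 (H(l, I) = l*(1/6) + I*(-1/3) = l/6 - I/3 = -I/3 + l/6)
V(c, L) = L*c
M(W, h) = -5*W/3 + 5*h/6 (M(W, h) = (-4 + 9)*(-W/3 + h/6) = 5*(-W/3 + h/6) = -5*W/3 + 5*h/6)
(M(97, 1364) + V(1521, 1284))/(-2963212 - 2108851) = ((-5/3*97 + (5/6)*1364) + 1284*1521)/(-2963212 - 2108851) = ((-485/3 + 3410/3) + 1952964)/(-5072063) = (975 + 1952964)*(-1/5072063) = 1953939*(-1/5072063) = -1953939/5072063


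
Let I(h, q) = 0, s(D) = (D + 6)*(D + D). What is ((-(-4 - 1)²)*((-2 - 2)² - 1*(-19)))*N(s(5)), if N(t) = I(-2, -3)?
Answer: 0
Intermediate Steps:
s(D) = 2*D*(6 + D) (s(D) = (6 + D)*(2*D) = 2*D*(6 + D))
N(t) = 0
((-(-4 - 1)²)*((-2 - 2)² - 1*(-19)))*N(s(5)) = ((-(-4 - 1)²)*((-2 - 2)² - 1*(-19)))*0 = ((-1*(-5)²)*((-4)² + 19))*0 = ((-1*25)*(16 + 19))*0 = -25*35*0 = -875*0 = 0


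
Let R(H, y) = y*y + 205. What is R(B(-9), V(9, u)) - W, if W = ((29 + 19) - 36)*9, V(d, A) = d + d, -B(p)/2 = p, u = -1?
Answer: 421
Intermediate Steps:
B(p) = -2*p
V(d, A) = 2*d
R(H, y) = 205 + y² (R(H, y) = y² + 205 = 205 + y²)
W = 108 (W = (48 - 36)*9 = 12*9 = 108)
R(B(-9), V(9, u)) - W = (205 + (2*9)²) - 1*108 = (205 + 18²) - 108 = (205 + 324) - 108 = 529 - 108 = 421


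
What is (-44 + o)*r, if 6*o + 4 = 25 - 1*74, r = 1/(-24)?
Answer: 317/144 ≈ 2.2014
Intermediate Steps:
r = -1/24 ≈ -0.041667
o = -53/6 (o = -⅔ + (25 - 1*74)/6 = -⅔ + (25 - 74)/6 = -⅔ + (⅙)*(-49) = -⅔ - 49/6 = -53/6 ≈ -8.8333)
(-44 + o)*r = (-44 - 53/6)*(-1/24) = -317/6*(-1/24) = 317/144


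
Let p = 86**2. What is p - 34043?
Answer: -26647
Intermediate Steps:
p = 7396
p - 34043 = 7396 - 34043 = -26647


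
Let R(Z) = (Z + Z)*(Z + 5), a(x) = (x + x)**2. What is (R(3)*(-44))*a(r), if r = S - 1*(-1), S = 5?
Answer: -304128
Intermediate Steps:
r = 6 (r = 5 - 1*(-1) = 5 + 1 = 6)
a(x) = 4*x**2 (a(x) = (2*x)**2 = 4*x**2)
R(Z) = 2*Z*(5 + Z) (R(Z) = (2*Z)*(5 + Z) = 2*Z*(5 + Z))
(R(3)*(-44))*a(r) = ((2*3*(5 + 3))*(-44))*(4*6**2) = ((2*3*8)*(-44))*(4*36) = (48*(-44))*144 = -2112*144 = -304128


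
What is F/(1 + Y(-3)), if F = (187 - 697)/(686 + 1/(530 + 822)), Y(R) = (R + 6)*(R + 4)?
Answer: -172380/927473 ≈ -0.18586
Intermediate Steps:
Y(R) = (4 + R)*(6 + R) (Y(R) = (6 + R)*(4 + R) = (4 + R)*(6 + R))
F = -689520/927473 (F = -510/(686 + 1/1352) = -510/927473/1352 = -510*1352/927473 = -689520/927473 ≈ -0.74344)
F/(1 + Y(-3)) = -689520/927473/(1 + (24 + (-3)**2 + 10*(-3))) = -689520/927473/(1 + (24 + 9 - 30)) = -689520/927473/(1 + 3) = -689520/927473/4 = (1/4)*(-689520/927473) = -172380/927473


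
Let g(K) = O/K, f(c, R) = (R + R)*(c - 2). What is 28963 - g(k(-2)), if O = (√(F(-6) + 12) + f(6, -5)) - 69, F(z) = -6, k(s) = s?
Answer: 57817/2 + √6/2 ≈ 28910.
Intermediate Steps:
f(c, R) = 2*R*(-2 + c) (f(c, R) = (2*R)*(-2 + c) = 2*R*(-2 + c))
O = -109 + √6 (O = (√(-6 + 12) + 2*(-5)*(-2 + 6)) - 69 = (√6 + 2*(-5)*4) - 69 = (√6 - 40) - 69 = (-40 + √6) - 69 = -109 + √6 ≈ -106.55)
g(K) = (-109 + √6)/K
28963 - g(k(-2)) = 28963 - (-109 + √6)/(-2) = 28963 - (-1)*(-109 + √6)/2 = 28963 - (109/2 - √6/2) = 28963 + (-109/2 + √6/2) = 57817/2 + √6/2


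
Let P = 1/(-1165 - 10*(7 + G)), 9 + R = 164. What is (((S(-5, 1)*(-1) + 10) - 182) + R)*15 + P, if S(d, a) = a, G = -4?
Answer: -322651/1195 ≈ -270.00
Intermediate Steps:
R = 155 (R = -9 + 164 = 155)
P = -1/1195 (P = 1/(-1165 - 10*(7 - 4)) = 1/(-1165 - 10*3) = 1/(-1165 - 30) = 1/(-1195) = -1/1195 ≈ -0.00083682)
(((S(-5, 1)*(-1) + 10) - 182) + R)*15 + P = (((1*(-1) + 10) - 182) + 155)*15 - 1/1195 = (((-1 + 10) - 182) + 155)*15 - 1/1195 = ((9 - 182) + 155)*15 - 1/1195 = (-173 + 155)*15 - 1/1195 = -18*15 - 1/1195 = -270 - 1/1195 = -322651/1195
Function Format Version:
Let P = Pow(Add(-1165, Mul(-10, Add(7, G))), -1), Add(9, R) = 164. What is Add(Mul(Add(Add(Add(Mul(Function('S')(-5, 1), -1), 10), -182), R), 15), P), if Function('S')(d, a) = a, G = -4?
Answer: Rational(-322651, 1195) ≈ -270.00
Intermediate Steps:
R = 155 (R = Add(-9, 164) = 155)
P = Rational(-1, 1195) (P = Pow(Add(-1165, Mul(-10, Add(7, -4))), -1) = Pow(Add(-1165, Mul(-10, 3)), -1) = Pow(Add(-1165, -30), -1) = Pow(-1195, -1) = Rational(-1, 1195) ≈ -0.00083682)
Add(Mul(Add(Add(Add(Mul(Function('S')(-5, 1), -1), 10), -182), R), 15), P) = Add(Mul(Add(Add(Add(Mul(1, -1), 10), -182), 155), 15), Rational(-1, 1195)) = Add(Mul(Add(Add(Add(-1, 10), -182), 155), 15), Rational(-1, 1195)) = Add(Mul(Add(Add(9, -182), 155), 15), Rational(-1, 1195)) = Add(Mul(Add(-173, 155), 15), Rational(-1, 1195)) = Add(Mul(-18, 15), Rational(-1, 1195)) = Add(-270, Rational(-1, 1195)) = Rational(-322651, 1195)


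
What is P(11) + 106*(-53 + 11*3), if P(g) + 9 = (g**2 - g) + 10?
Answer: -2009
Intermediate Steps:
P(g) = 1 + g**2 - g (P(g) = -9 + ((g**2 - g) + 10) = -9 + (10 + g**2 - g) = 1 + g**2 - g)
P(11) + 106*(-53 + 11*3) = (1 + 11**2 - 1*11) + 106*(-53 + 11*3) = (1 + 121 - 11) + 106*(-53 + 33) = 111 + 106*(-20) = 111 - 2120 = -2009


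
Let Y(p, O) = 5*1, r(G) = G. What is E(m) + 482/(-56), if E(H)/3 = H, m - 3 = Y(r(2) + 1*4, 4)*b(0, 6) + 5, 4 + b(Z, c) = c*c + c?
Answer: 16391/28 ≈ 585.39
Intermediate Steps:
Y(p, O) = 5
b(Z, c) = -4 + c + c² (b(Z, c) = -4 + (c*c + c) = -4 + (c² + c) = -4 + (c + c²) = -4 + c + c²)
m = 198 (m = 3 + (5*(-4 + 6 + 6²) + 5) = 3 + (5*(-4 + 6 + 36) + 5) = 3 + (5*38 + 5) = 3 + (190 + 5) = 3 + 195 = 198)
E(H) = 3*H
E(m) + 482/(-56) = 3*198 + 482/(-56) = 594 + 482*(-1/56) = 594 - 241/28 = 16391/28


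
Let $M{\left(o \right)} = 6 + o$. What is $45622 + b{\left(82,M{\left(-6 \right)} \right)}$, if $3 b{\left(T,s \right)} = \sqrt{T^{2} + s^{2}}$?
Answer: $\frac{136948}{3} \approx 45649.0$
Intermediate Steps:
$b{\left(T,s \right)} = \frac{\sqrt{T^{2} + s^{2}}}{3}$
$45622 + b{\left(82,M{\left(-6 \right)} \right)} = 45622 + \frac{\sqrt{82^{2} + \left(6 - 6\right)^{2}}}{3} = 45622 + \frac{\sqrt{6724 + 0^{2}}}{3} = 45622 + \frac{\sqrt{6724 + 0}}{3} = 45622 + \frac{\sqrt{6724}}{3} = 45622 + \frac{1}{3} \cdot 82 = 45622 + \frac{82}{3} = \frac{136948}{3}$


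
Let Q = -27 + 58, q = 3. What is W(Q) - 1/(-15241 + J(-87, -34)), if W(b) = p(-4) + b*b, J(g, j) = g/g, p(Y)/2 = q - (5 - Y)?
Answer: 14462761/15240 ≈ 949.00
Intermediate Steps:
p(Y) = -4 + 2*Y (p(Y) = 2*(3 - (5 - Y)) = 2*(3 + (-5 + Y)) = 2*(-2 + Y) = -4 + 2*Y)
J(g, j) = 1
Q = 31
W(b) = -12 + b**2 (W(b) = (-4 + 2*(-4)) + b*b = (-4 - 8) + b**2 = -12 + b**2)
W(Q) - 1/(-15241 + J(-87, -34)) = (-12 + 31**2) - 1/(-15241 + 1) = (-12 + 961) - 1/(-15240) = 949 - 1*(-1/15240) = 949 + 1/15240 = 14462761/15240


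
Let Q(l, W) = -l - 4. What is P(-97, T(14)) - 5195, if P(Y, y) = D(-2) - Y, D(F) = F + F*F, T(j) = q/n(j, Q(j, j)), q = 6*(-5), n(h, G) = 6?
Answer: -5096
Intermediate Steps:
Q(l, W) = -4 - l
q = -30
T(j) = -5 (T(j) = -30/6 = -30*1/6 = -5)
D(F) = F + F**2
P(Y, y) = 2 - Y (P(Y, y) = -2*(1 - 2) - Y = -2*(-1) - Y = 2 - Y)
P(-97, T(14)) - 5195 = (2 - 1*(-97)) - 5195 = (2 + 97) - 5195 = 99 - 5195 = -5096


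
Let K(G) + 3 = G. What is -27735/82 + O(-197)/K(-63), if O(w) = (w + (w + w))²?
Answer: -2539296/451 ≈ -5630.4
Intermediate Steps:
O(w) = 9*w² (O(w) = (w + 2*w)² = (3*w)² = 9*w²)
K(G) = -3 + G
-27735/82 + O(-197)/K(-63) = -27735/82 + (9*(-197)²)/(-3 - 63) = -27735*1/82 + (9*38809)/(-66) = -27735/82 + 349281*(-1/66) = -27735/82 - 116427/22 = -2539296/451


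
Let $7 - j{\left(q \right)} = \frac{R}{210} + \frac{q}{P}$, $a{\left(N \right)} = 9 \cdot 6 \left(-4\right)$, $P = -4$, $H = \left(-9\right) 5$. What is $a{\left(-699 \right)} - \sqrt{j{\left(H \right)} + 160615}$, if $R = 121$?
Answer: $-216 - \frac{\sqrt{7082908665}}{210} \approx -616.76$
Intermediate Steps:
$H = -45$
$a{\left(N \right)} = -216$ ($a{\left(N \right)} = 54 \left(-4\right) = -216$)
$j{\left(q \right)} = \frac{1349}{210} + \frac{q}{4}$ ($j{\left(q \right)} = 7 - \left(\frac{121}{210} + \frac{q}{-4}\right) = 7 - \left(121 \cdot \frac{1}{210} + q \left(- \frac{1}{4}\right)\right) = 7 - \left(\frac{121}{210} - \frac{q}{4}\right) = 7 + \left(- \frac{121}{210} + \frac{q}{4}\right) = \frac{1349}{210} + \frac{q}{4}$)
$a{\left(-699 \right)} - \sqrt{j{\left(H \right)} + 160615} = -216 - \sqrt{\left(\frac{1349}{210} + \frac{1}{4} \left(-45\right)\right) + 160615} = -216 - \sqrt{\left(\frac{1349}{210} - \frac{45}{4}\right) + 160615} = -216 - \sqrt{- \frac{2027}{420} + 160615} = -216 - \sqrt{\frac{67456273}{420}} = -216 - \frac{\sqrt{7082908665}}{210}$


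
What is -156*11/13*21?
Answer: -2772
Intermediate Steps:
-156*11/13*21 = -78*22/13*21 = -132*21 = -2772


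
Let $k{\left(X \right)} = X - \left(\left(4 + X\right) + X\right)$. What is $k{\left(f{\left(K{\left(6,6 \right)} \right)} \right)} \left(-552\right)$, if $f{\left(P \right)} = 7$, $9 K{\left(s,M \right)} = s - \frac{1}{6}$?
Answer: $6072$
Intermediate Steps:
$K{\left(s,M \right)} = - \frac{1}{54} + \frac{s}{9}$ ($K{\left(s,M \right)} = \frac{s - \frac{1}{6}}{9} = \frac{- \frac{1}{6} + s}{9} = - \frac{1}{54} + \frac{s}{9}$)
$k{\left(X \right)} = -4 - X$ ($k{\left(X \right)} = X - \left(4 + 2 X\right) = -4 - X$)
$k{\left(f{\left(K{\left(6,6 \right)} \right)} \right)} \left(-552\right) = \left(-4 - 7\right) \left(-552\right) = \left(-11\right) \left(-552\right) = 6072$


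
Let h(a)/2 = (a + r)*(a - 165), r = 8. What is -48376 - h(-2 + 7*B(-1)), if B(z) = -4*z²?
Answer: -56956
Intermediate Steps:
h(a) = 2*(-165 + a)*(8 + a) (h(a) = 2*((a + 8)*(a - 165)) = 2*((8 + a)*(-165 + a)) = 2*((-165 + a)*(8 + a)) = 2*(-165 + a)*(8 + a))
-48376 - h(-2 + 7*B(-1)) = -48376 - (-2640 - 314*(-2 + 7*(-4*(-1)²)) + 2*(-2 + 7*(-4*(-1)²))²) = -48376 - (-2640 - 314*(-2 + 7*(-4*1)) + 2*(-2 + 7*(-4*1))²) = -48376 - (-2640 - 314*(-2 + 7*(-4)) + 2*(-2 + 7*(-4))²) = -48376 - (-2640 - 314*(-2 - 28) + 2*(-2 - 28)²) = -48376 - (-2640 - 314*(-30) + 2*(-30)²) = -48376 - (-2640 + 9420 + 2*900) = -48376 - (-2640 + 9420 + 1800) = -48376 - 1*8580 = -48376 - 8580 = -56956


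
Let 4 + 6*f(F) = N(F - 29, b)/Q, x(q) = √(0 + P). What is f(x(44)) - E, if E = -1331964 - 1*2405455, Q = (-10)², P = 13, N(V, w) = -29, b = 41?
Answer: 747483657/200 ≈ 3.7374e+6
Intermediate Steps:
Q = 100
x(q) = √13 (x(q) = √(0 + 13) = √13)
f(F) = -143/200 (f(F) = -⅔ + (-29/100)/6 = -⅔ + (-29*1/100)/6 = -⅔ + (⅙)*(-29/100) = -⅔ - 29/600 = -143/200)
E = -3737419 (E = -1331964 - 2405455 = -3737419)
f(x(44)) - E = -143/200 - 1*(-3737419) = -143/200 + 3737419 = 747483657/200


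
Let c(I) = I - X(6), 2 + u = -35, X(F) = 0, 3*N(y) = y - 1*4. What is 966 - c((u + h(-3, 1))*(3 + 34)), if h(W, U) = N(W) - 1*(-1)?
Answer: 7153/3 ≈ 2384.3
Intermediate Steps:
N(y) = -4/3 + y/3 (N(y) = (y - 1*4)/3 = (y - 4)/3 = (-4 + y)/3 = -4/3 + y/3)
u = -37 (u = -2 - 35 = -37)
h(W, U) = -⅓ + W/3 (h(W, U) = (-4/3 + W/3) - 1*(-1) = (-4/3 + W/3) + 1 = -⅓ + W/3)
c(I) = I (c(I) = I - 1*0 = I + 0 = I)
966 - c((u + h(-3, 1))*(3 + 34)) = 966 - (-37 + (-⅓ + (⅓)*(-3)))*(3 + 34) = 966 - (-37 + (-⅓ - 1))*37 = 966 - (-37 - 4/3)*37 = 966 - (-115)*37/3 = 966 - 1*(-4255/3) = 966 + 4255/3 = 7153/3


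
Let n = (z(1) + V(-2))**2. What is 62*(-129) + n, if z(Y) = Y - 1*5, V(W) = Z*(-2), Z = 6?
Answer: -7742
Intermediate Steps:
V(W) = -12 (V(W) = 6*(-2) = -12)
z(Y) = -5 + Y (z(Y) = Y - 5 = -5 + Y)
n = 256 (n = ((-5 + 1) - 12)**2 = (-4 - 12)**2 = (-16)**2 = 256)
62*(-129) + n = 62*(-129) + 256 = -7998 + 256 = -7742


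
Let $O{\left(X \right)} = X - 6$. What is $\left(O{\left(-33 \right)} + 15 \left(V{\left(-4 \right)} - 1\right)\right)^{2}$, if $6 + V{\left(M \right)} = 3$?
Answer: $9801$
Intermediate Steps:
$V{\left(M \right)} = -3$ ($V{\left(M \right)} = -6 + 3 = -3$)
$O{\left(X \right)} = -6 + X$
$\left(O{\left(-33 \right)} + 15 \left(V{\left(-4 \right)} - 1\right)\right)^{2} = \left(\left(-6 - 33\right) + 15 \left(-3 - 1\right)\right)^{2} = \left(-39 + 15 \left(-4\right)\right)^{2} = \left(-39 - 60\right)^{2} = \left(-99\right)^{2} = 9801$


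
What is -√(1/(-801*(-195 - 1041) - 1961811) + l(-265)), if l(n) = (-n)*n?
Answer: -4*I*√18421317650309/64785 ≈ -265.0*I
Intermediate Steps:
l(n) = -n²
-√(1/(-801*(-195 - 1041) - 1961811) + l(-265)) = -√(1/(-801*(-195 - 1041) - 1961811) - 1*(-265)²) = -√(1/(-801*(-1236) - 1961811) - 1*70225) = -√(1/(990036 - 1961811) - 70225) = -√(1/(-971775) - 70225) = -√(-1/971775 - 70225) = -√(-68242899376/971775) = -4*I*√18421317650309/64785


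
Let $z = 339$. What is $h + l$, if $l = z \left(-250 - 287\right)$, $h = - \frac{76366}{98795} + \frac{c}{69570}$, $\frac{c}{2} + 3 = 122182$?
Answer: $- \frac{125119332096446}{687316815} \approx -1.8204 \cdot 10^{5}$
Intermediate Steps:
$c = 244358$ ($c = -6 + 2 \cdot 122182 = -6 + 244364 = 244358$)
$h = \frac{1882856599}{687316815}$ ($h = - \frac{76366}{98795} + \frac{244358}{69570} = \left(-76366\right) \frac{1}{98795} + 244358 \cdot \frac{1}{69570} = - \frac{76366}{98795} + \frac{122179}{34785} = \frac{1882856599}{687316815} \approx 2.7394$)
$l = -182043$ ($l = 339 \left(-250 - 287\right) = 339 \left(-537\right) = -182043$)
$h + l = \frac{1882856599}{687316815} - 182043 = - \frac{125119332096446}{687316815}$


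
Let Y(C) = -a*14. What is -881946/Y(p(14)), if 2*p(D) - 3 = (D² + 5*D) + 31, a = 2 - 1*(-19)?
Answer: 146991/49 ≈ 2999.8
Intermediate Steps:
a = 21 (a = 2 + 19 = 21)
p(D) = 17 + D²/2 + 5*D/2 (p(D) = 3/2 + ((D² + 5*D) + 31)/2 = 3/2 + (31 + D² + 5*D)/2 = 3/2 + (31/2 + D²/2 + 5*D/2) = 17 + D²/2 + 5*D/2)
Y(C) = -294 (Y(C) = -21*14 = -1*294 = -294)
-881946/Y(p(14)) = -881946/(-294) = -881946*(-1/294) = 146991/49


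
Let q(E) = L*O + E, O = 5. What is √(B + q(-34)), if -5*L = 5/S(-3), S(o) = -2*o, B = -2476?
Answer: I*√90390/6 ≈ 50.108*I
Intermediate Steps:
L = -⅙ (L = -1/((-2*(-3))) = -1/6 = -⅕*⅚ = -⅙ ≈ -0.16667)
q(E) = -⅚ + E (q(E) = -⅙*5 + E = -⅚ + E)
√(B + q(-34)) = √(-2476 + (-⅚ - 34)) = √(-2476 - 209/6) = √(-15065/6) = I*√90390/6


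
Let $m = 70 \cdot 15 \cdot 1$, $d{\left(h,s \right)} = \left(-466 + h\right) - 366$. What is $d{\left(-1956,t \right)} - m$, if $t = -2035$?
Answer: $-3838$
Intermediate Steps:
$d{\left(h,s \right)} = -832 + h$
$m = 1050$ ($m = 1050 \cdot 1 = 1050$)
$d{\left(-1956,t \right)} - m = \left(-832 - 1956\right) - 1050 = -2788 - 1050 = -3838$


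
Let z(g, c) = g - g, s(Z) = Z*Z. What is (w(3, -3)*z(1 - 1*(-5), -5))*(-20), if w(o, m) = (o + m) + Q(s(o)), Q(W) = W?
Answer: 0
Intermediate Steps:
s(Z) = Z²
w(o, m) = m + o + o² (w(o, m) = (o + m) + o² = (m + o) + o² = m + o + o²)
z(g, c) = 0
(w(3, -3)*z(1 - 1*(-5), -5))*(-20) = ((-3 + 3 + 3²)*0)*(-20) = ((-3 + 3 + 9)*0)*(-20) = (9*0)*(-20) = 0*(-20) = 0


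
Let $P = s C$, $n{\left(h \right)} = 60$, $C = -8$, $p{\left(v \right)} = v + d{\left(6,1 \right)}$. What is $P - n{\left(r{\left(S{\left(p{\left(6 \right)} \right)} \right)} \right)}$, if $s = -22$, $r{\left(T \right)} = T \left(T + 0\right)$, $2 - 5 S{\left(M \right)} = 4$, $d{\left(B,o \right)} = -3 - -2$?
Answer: $116$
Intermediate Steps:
$d{\left(B,o \right)} = -1$ ($d{\left(B,o \right)} = -3 + 2 = -1$)
$p{\left(v \right)} = -1 + v$ ($p{\left(v \right)} = v - 1 = -1 + v$)
$S{\left(M \right)} = - \frac{2}{5}$ ($S{\left(M \right)} = \frac{2}{5} - \frac{4}{5} = - \frac{2}{5}$)
$r{\left(T \right)} = T^{2}$ ($r{\left(T \right)} = T T = T^{2}$)
$P = 176$ ($P = \left(-22\right) \left(-8\right) = 176$)
$P - n{\left(r{\left(S{\left(p{\left(6 \right)} \right)} \right)} \right)} = 176 - 60 = 116$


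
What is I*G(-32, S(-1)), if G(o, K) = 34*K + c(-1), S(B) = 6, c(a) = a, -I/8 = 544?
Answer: -883456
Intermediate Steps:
I = -4352 (I = -8*544 = -4352)
G(o, K) = -1 + 34*K (G(o, K) = 34*K - 1 = -1 + 34*K)
I*G(-32, S(-1)) = -4352*(-1 + 34*6) = -4352*(-1 + 204) = -4352*203 = -883456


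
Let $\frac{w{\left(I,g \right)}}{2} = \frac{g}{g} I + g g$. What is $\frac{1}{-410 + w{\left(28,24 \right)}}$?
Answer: $\frac{1}{798} \approx 0.0012531$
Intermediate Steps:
$w{\left(I,g \right)} = 2 I + 2 g^{2}$ ($w{\left(I,g \right)} = 2 \left(\frac{g}{g} I + g g\right) = 2 \left(1 I + g^{2}\right) = 2 \left(I + g^{2}\right) = 2 I + 2 g^{2}$)
$\frac{1}{-410 + w{\left(28,24 \right)}} = \frac{1}{-410 + \left(2 \cdot 28 + 2 \cdot 24^{2}\right)} = \frac{1}{-410 + \left(56 + 2 \cdot 576\right)} = \frac{1}{-410 + \left(56 + 1152\right)} = \frac{1}{-410 + 1208} = \frac{1}{798}$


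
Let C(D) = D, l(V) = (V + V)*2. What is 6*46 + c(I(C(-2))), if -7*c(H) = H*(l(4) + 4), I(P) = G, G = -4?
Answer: 2012/7 ≈ 287.43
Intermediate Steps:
l(V) = 4*V (l(V) = (2*V)*2 = 4*V)
I(P) = -4
c(H) = -20*H/7 (c(H) = -H*(4*4 + 4)/7 = -H*(16 + 4)/7 = -H*20/7 = -20*H/7)
6*46 + c(I(C(-2))) = 6*46 - 20/7*(-4) = 276 + 80/7 = 2012/7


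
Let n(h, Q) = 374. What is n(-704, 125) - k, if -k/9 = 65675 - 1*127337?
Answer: -554584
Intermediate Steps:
k = 554958 (k = -9*(65675 - 1*127337) = -9*(65675 - 127337) = -9*(-61662) = 554958)
n(-704, 125) - k = 374 - 1*554958 = 374 - 554958 = -554584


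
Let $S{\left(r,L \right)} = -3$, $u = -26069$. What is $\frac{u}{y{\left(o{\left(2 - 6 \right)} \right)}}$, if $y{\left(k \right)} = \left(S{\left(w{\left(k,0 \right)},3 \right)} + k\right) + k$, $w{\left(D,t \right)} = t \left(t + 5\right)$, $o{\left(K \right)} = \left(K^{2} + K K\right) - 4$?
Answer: $- \frac{26069}{53} \approx -491.87$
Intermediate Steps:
$o{\left(K \right)} = -4 + 2 K^{2}$ ($o{\left(K \right)} = \left(K^{2} + K^{2}\right) - 4 = 2 K^{2} - 4 = -4 + 2 K^{2}$)
$w{\left(D,t \right)} = t \left(5 + t\right)$
$y{\left(k \right)} = -3 + 2 k$ ($y{\left(k \right)} = \left(-3 + k\right) + k = -3 + 2 k$)
$\frac{u}{y{\left(o{\left(2 - 6 \right)} \right)}} = - \frac{26069}{-3 + 2 \left(-4 + 2 \left(2 - 6\right)^{2}\right)} = - \frac{26069}{-3 + 2 \left(-4 + 2 \left(-4\right)^{2}\right)} = - \frac{26069}{-3 + 2 \left(-4 + 2 \cdot 16\right)} = - \frac{26069}{-3 + 2 \left(-4 + 32\right)} = - \frac{26069}{-3 + 2 \cdot 28} = - \frac{26069}{-3 + 56} = - \frac{26069}{53}$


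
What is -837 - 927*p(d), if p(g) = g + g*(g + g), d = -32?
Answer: -1869669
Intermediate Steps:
p(g) = g + 2*g² (p(g) = g + g*(2*g) = g + 2*g²)
-837 - 927*p(d) = -837 - (-29664)*(1 + 2*(-32)) = -837 - (-29664)*(1 - 64) = -837 - (-29664)*(-63) = -837 - 927*2016 = -837 - 1868832 = -1869669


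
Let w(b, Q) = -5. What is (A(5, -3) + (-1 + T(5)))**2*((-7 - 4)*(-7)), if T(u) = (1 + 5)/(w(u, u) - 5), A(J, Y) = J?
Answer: 22253/25 ≈ 890.12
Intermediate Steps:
T(u) = -3/5 (T(u) = (1 + 5)/(-5 - 5) = 6/(-10) = 6*(-1/10) = -3/5)
(A(5, -3) + (-1 + T(5)))**2*((-7 - 4)*(-7)) = (5 + (-1 - 3/5))**2*((-7 - 4)*(-7)) = (5 - 8/5)**2*(-11*(-7)) = (17/5)**2*77 = (289/25)*77 = 22253/25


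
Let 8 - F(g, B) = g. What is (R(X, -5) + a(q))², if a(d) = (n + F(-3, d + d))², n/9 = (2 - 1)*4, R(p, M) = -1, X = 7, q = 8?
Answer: 4875264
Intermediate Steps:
F(g, B) = 8 - g
n = 36 (n = 9*((2 - 1)*4) = 9*(1*4) = 9*4 = 36)
a(d) = 2209 (a(d) = (36 + (8 - 1*(-3)))² = (36 + (8 + 3))² = (36 + 11)² = 47² = 2209)
(R(X, -5) + a(q))² = (-1 + 2209)² = 2208² = 4875264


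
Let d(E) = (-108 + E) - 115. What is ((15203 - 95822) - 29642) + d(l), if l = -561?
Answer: -111045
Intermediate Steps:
d(E) = -223 + E
((15203 - 95822) - 29642) + d(l) = ((15203 - 95822) - 29642) + (-223 - 561) = (-80619 - 29642) - 784 = -110261 - 784 = -111045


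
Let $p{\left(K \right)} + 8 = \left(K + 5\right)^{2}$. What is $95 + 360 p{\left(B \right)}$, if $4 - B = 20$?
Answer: $40775$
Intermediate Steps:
$B = -16$ ($B = 4 - 20 = -16$)
$p{\left(K \right)} = -8 + \left(5 + K\right)^{2}$ ($p{\left(K \right)} = -8 + \left(K + 5\right)^{2} = -8 + \left(5 + K\right)^{2}$)
$95 + 360 p{\left(B \right)} = 95 + 360 \left(-8 + \left(5 - 16\right)^{2}\right) = 95 + 360 \left(-8 + \left(-11\right)^{2}\right) = 95 + 360 \left(-8 + 121\right) = 95 + 360 \cdot 113 = 95 + 40680 = 40775$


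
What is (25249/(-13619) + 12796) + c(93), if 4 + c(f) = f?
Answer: 175455566/13619 ≈ 12883.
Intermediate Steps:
c(f) = -4 + f
(25249/(-13619) + 12796) + c(93) = (25249/(-13619) + 12796) + (-4 + 93) = (25249*(-1/13619) + 12796) + 89 = (-25249/13619 + 12796) + 89 = 174243475/13619 + 89 = 175455566/13619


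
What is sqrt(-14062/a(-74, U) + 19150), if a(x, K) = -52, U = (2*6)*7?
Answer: sqrt(13128206)/26 ≈ 139.36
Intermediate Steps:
U = 84 (U = 12*7 = 84)
sqrt(-14062/a(-74, U) + 19150) = sqrt(-14062/(-52) + 19150) = sqrt(-14062*(-1/52) + 19150) = sqrt(7031/26 + 19150) = sqrt(504931/26) = sqrt(13128206)/26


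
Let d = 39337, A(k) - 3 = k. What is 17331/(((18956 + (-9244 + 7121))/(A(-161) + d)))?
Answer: 226337083/5611 ≈ 40338.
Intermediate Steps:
A(k) = 3 + k
17331/(((18956 + (-9244 + 7121))/(A(-161) + d))) = 17331/(((18956 + (-9244 + 7121))/((3 - 161) + 39337))) = 17331/(((18956 - 2123)/(-158 + 39337))) = 17331/((16833/39179)) = 17331/((16833*(1/39179))) = 17331/(16833/39179) = 17331*(39179/16833) = 226337083/5611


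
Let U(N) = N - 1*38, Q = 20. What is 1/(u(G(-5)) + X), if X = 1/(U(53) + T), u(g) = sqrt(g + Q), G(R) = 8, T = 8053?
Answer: -8068/1822593471 + 130185248*sqrt(7)/1822593471 ≈ 0.18898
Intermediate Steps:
U(N) = -38 + N (U(N) = N - 38 = -38 + N)
u(g) = sqrt(20 + g) (u(g) = sqrt(g + 20) = sqrt(20 + g))
X = 1/8068 (X = 1/((-38 + 53) + 8053) = 1/(15 + 8053) = 1/8068 ≈ 0.00012395)
1/(u(G(-5)) + X) = 1/(sqrt(20 + 8) + 1/8068) = 1/(sqrt(28) + 1/8068) = 1/(2*sqrt(7) + 1/8068) = 1/(1/8068 + 2*sqrt(7))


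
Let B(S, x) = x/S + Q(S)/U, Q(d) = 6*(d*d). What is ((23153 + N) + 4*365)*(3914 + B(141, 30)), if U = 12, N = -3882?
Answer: 26998872733/94 ≈ 2.8722e+8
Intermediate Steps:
Q(d) = 6*d²
B(S, x) = S²/2 + x/S (B(S, x) = x/S + (6*S²)/12 = x/S + (6*S²)*(1/12) = x/S + S²/2 = S²/2 + x/S)
((23153 + N) + 4*365)*(3914 + B(141, 30)) = ((23153 - 3882) + 4*365)*(3914 + (30 + (½)*141³)/141) = (19271 + 1460)*(3914 + (30 + (½)*2803221)/141) = 20731*(3914 + (30 + 2803221/2)/141) = 20731*(3914 + (1/141)*(2803281/2)) = 20731*(3914 + 934427/94) = 20731*(1302343/94) = 26998872733/94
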